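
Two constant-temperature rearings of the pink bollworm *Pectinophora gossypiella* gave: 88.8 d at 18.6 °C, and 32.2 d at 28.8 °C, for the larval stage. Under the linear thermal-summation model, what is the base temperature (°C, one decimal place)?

Linear rate model ⇒ the product D·(T − T_b) is constant across temperatures.
88.8·(18.6 − T_b) = 32.2·(28.8 − T_b)
T_b = (88.8·18.6 − 32.2·28.8) / (88.8 − 32.2) = 724.32 / 56.6 = 12.797 °C ≈ 12.8 °C.

12.8 °C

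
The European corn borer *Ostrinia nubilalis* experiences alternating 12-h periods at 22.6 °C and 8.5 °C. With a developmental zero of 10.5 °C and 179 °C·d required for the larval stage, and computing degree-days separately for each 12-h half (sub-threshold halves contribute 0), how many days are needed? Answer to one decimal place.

Day half: max(0, 22.6 − 10.5) × 0.5 = 12.1 × 0.5 = 6.05 DD.
Night half: max(0, 8.5 − 10.5) × 0.5 = 0.0 × 0.5 = 0.00 DD.
Per 24 h: 6.05 DD/day.
Duration = 179 / 6.05 = 29.587 ≈ 29.6 days.

29.6 days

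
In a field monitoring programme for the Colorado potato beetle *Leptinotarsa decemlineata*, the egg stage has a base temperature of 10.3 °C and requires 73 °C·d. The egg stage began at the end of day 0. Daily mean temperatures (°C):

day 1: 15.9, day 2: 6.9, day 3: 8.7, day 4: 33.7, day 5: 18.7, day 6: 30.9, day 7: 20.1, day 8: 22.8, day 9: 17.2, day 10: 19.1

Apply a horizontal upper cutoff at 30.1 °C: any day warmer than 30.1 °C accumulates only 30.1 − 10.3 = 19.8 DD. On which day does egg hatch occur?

Daily DD above 10.3 °C (capped at 19.8): 5.6, 0.0, 0.0, 19.8, 8.4, 19.8, 9.8, 12.5, 6.9, 8.8.
Cumulative: 5.6, 5.6, 5.6, 25.4, 33.8, 53.6, 63.4, 75.9, 82.8, 91.6.
The total first reaches 73 DD on day 8.

day 8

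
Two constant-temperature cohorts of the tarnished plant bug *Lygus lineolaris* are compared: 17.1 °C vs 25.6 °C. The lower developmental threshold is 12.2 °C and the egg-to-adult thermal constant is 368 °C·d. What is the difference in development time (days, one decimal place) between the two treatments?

At 17.1 °C: 368 / (17.1 − 12.2) = 368 / 4.9 = 75.102 d.
At 25.6 °C: 368 / (25.6 − 12.2) = 368 / 13.4 = 27.463 d.
Difference = |75.102 − 27.463| = 47.639 ≈ 47.6 days.

47.6 days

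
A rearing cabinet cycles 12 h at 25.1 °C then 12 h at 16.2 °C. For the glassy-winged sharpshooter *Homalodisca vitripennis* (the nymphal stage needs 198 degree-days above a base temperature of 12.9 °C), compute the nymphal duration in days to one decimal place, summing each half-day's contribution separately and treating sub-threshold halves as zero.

Day half: max(0, 25.1 − 12.9) × 0.5 = 12.2 × 0.5 = 6.10 DD.
Night half: max(0, 16.2 − 12.9) × 0.5 = 3.3 × 0.5 = 1.65 DD.
Per 24 h: 7.75 DD/day.
Duration = 198 / 7.75 = 25.548 ≈ 25.5 days.

25.5 days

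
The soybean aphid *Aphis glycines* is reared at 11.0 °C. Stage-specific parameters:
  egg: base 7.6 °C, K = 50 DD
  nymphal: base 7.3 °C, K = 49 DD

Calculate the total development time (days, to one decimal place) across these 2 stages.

egg: 50 / (11.0 − 7.6) = 50 / 3.4 = 14.706 d.
nymphal: 49 / (11.0 − 7.3) = 49 / 3.7 = 13.243 d.
Sum = 27.949 ≈ 27.9 days.

27.9 days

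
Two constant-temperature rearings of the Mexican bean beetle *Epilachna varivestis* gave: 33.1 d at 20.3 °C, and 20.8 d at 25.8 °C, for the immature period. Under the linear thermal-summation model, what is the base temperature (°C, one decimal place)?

11.0 °C

Equal thermal constants: D₁(T₁ − T_b) = D₂(T₂ − T_b).
33.1·(20.3 − T_b) = 20.8·(25.8 − T_b)
T_b = (33.1·20.3 − 20.8·25.8) / (33.1 − 20.8) = 135.29 / 12.3 = 10.999 °C ≈ 11.0 °C.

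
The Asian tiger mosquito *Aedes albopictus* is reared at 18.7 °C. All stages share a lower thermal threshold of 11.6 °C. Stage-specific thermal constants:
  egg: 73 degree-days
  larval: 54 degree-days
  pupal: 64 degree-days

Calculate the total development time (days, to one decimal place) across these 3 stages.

Daily accumulation at 18.7 °C = 18.7 − 11.6 = 7.1 DD/day.
Total K = 73 + 54 + 64 = 191 DD.
Total duration = 191 / 7.1 = 26.901 ≈ 26.9 days.

26.9 days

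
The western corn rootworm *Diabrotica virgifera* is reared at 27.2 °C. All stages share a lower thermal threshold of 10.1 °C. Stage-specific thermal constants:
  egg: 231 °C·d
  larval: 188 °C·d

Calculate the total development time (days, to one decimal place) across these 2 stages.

24.5 days

Daily accumulation at 27.2 °C = 27.2 − 10.1 = 17.1 DD/day.
Total K = 231 + 188 = 419 DD.
Total duration = 419 / 17.1 = 24.503 ≈ 24.5 days.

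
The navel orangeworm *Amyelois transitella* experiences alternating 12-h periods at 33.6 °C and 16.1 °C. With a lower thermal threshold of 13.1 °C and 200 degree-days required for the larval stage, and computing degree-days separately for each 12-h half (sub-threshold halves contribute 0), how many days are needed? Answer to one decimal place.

17.0 days

Day half: max(0, 33.6 − 13.1) × 0.5 = 20.5 × 0.5 = 10.25 DD.
Night half: max(0, 16.1 − 13.1) × 0.5 = 3.0 × 0.5 = 1.50 DD.
Per 24 h: 11.75 DD/day.
Duration = 200 / 11.75 = 17.021 ≈ 17.0 days.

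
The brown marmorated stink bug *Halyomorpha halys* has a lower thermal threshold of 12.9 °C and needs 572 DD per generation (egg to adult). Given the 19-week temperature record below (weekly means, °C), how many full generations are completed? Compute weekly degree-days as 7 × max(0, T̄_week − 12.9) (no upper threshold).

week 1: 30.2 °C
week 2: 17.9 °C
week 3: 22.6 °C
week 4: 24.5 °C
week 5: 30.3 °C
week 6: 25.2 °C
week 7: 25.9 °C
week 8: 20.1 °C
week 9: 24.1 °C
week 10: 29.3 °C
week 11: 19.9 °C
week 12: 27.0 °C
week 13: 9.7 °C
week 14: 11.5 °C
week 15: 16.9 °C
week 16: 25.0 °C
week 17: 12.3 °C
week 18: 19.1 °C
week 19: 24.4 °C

Weekly DD (7 × max(0, T̄ − 12.9)): 121.1, 35.0, 67.9, 81.2, 121.8, 86.1, 91.0, 50.4, 78.4, 114.8, 49.0, 98.7, 0.0, 0.0, 28.0, 84.7, 0.0, 43.4, 80.5.
Season total = 1232.0 DD.
Complete generations = ⌊1232.0 / 572⌋ = 2.

2 generations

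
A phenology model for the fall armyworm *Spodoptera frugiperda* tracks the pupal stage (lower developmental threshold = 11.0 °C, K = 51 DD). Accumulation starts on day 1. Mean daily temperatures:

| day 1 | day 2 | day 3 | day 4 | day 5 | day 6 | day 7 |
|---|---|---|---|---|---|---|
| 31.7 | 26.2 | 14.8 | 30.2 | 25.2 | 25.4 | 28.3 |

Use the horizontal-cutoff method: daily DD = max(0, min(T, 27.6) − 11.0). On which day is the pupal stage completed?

day 4

Daily DD above 11.0 °C (capped at 16.6): 16.6, 15.2, 3.8, 16.6, 14.2, 14.4, 16.6.
Cumulative: 16.6, 31.8, 35.6, 52.2, 66.4, 80.8, 97.4.
The total first reaches 51 DD on day 4.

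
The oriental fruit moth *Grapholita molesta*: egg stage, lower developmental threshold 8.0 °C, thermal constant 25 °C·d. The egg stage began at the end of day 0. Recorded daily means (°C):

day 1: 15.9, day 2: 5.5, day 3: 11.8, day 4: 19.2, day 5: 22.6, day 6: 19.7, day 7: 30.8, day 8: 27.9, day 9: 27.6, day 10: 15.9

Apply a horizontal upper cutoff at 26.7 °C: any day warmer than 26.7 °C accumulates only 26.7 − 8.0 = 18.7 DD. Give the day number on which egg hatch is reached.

day 5

Daily DD above 8.0 °C (capped at 18.7): 7.9, 0.0, 3.8, 11.2, 14.6, 11.7, 18.7, 18.7, 18.7, 7.9.
Cumulative: 7.9, 7.9, 11.7, 22.9, 37.5, 49.2, 67.9, 86.6, 105.3, 113.2.
The total first reaches 25 DD on day 5.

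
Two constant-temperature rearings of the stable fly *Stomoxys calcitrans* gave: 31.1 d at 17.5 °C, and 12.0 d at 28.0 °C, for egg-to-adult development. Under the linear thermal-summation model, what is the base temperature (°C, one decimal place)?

10.9 °C

Equal thermal constants: D₁(T₁ − T_b) = D₂(T₂ − T_b).
31.1·(17.5 − T_b) = 12.0·(28.0 − T_b)
T_b = (31.1·17.5 − 12.0·28.0) / (31.1 − 12.0) = 208.25 / 19.1 = 10.903 °C ≈ 10.9 °C.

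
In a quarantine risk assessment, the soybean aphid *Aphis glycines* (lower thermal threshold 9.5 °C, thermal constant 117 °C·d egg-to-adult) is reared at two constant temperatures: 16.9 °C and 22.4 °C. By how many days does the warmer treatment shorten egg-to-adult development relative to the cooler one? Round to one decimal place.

6.7 days

At 16.9 °C: 117 / (16.9 − 9.5) = 117 / 7.4 = 15.811 d.
At 22.4 °C: 117 / (22.4 − 9.5) = 117 / 12.9 = 9.070 d.
Difference = |15.811 − 9.070| = 6.741 ≈ 6.7 days.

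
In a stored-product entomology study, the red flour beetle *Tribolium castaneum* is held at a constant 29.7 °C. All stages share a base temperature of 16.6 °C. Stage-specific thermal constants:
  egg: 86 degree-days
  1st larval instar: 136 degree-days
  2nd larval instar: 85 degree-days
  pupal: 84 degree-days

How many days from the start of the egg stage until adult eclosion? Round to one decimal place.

Daily accumulation at 29.7 °C = 29.7 − 16.6 = 13.1 DD/day.
Total K = 86 + 136 + 85 + 84 = 391 DD.
Total duration = 391 / 13.1 = 29.847 ≈ 29.8 days.

29.8 days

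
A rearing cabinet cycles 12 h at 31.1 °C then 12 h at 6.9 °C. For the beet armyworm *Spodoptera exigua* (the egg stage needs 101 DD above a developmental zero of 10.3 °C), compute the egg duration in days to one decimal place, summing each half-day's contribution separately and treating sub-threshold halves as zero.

Day half: max(0, 31.1 − 10.3) × 0.5 = 20.8 × 0.5 = 10.40 DD.
Night half: max(0, 6.9 − 10.3) × 0.5 = 0.0 × 0.5 = 0.00 DD.
Per 24 h: 10.40 DD/day.
Duration = 101 / 10.40 = 9.712 ≈ 9.7 days.

9.7 days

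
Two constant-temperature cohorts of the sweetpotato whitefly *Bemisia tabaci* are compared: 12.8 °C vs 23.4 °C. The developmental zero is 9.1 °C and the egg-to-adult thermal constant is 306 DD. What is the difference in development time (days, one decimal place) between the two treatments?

61.3 days

At 12.8 °C: 306 / (12.8 − 9.1) = 306 / 3.7 = 82.703 d.
At 23.4 °C: 306 / (23.4 − 9.1) = 306 / 14.3 = 21.399 d.
Difference = |82.703 − 21.399| = 61.304 ≈ 61.3 days.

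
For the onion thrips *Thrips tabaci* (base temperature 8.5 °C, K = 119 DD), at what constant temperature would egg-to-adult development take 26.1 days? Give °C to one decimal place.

13.1 °C

Required daily accumulation = 119 / 26.1 = 4.559 DD/day.
T = T_base + 4.559 = 8.5 + 4.559 = 13.059 ≈ 13.1 °C.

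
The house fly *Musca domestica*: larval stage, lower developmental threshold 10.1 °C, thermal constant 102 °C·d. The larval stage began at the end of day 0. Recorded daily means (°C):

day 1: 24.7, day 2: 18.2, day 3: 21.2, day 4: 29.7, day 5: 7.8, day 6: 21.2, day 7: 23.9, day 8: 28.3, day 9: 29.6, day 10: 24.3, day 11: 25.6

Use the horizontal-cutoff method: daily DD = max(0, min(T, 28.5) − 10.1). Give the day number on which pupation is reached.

Daily DD above 10.1 °C (capped at 18.4): 14.6, 8.1, 11.1, 18.4, 0.0, 11.1, 13.8, 18.2, 18.4, 14.2, 15.5.
Cumulative: 14.6, 22.7, 33.8, 52.2, 52.2, 63.3, 77.1, 95.3, 113.7, 127.9, 143.4.
The total first reaches 102 DD on day 9.

day 9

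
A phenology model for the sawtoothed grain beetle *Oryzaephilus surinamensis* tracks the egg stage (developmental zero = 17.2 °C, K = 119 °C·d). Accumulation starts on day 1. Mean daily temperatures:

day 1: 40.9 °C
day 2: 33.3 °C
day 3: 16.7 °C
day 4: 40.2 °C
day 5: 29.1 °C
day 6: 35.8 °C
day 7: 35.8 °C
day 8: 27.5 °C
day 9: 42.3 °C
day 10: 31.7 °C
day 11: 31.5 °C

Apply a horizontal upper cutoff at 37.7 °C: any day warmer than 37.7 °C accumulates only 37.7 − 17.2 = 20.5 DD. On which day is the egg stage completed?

Daily DD above 17.2 °C (capped at 20.5): 20.5, 16.1, 0.0, 20.5, 11.9, 18.6, 18.6, 10.3, 20.5, 14.5, 14.3.
Cumulative: 20.5, 36.6, 36.6, 57.1, 69.0, 87.6, 106.2, 116.5, 137.0, 151.5, 165.8.
The total first reaches 119 DD on day 9.

day 9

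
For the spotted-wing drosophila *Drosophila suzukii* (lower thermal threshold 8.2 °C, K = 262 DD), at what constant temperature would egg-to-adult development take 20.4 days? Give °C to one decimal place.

Required daily accumulation = 262 / 20.4 = 12.843 DD/day.
T = T_base + 12.843 = 8.2 + 12.843 = 21.043 ≈ 21.0 °C.

21.0 °C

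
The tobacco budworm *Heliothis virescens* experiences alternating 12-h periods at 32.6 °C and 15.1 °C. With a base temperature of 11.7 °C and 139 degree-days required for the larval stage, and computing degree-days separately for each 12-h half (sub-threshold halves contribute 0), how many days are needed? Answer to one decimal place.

11.4 days

Day half: max(0, 32.6 − 11.7) × 0.5 = 20.9 × 0.5 = 10.45 DD.
Night half: max(0, 15.1 − 11.7) × 0.5 = 3.4 × 0.5 = 1.70 DD.
Per 24 h: 12.15 DD/day.
Duration = 139 / 12.15 = 11.440 ≈ 11.4 days.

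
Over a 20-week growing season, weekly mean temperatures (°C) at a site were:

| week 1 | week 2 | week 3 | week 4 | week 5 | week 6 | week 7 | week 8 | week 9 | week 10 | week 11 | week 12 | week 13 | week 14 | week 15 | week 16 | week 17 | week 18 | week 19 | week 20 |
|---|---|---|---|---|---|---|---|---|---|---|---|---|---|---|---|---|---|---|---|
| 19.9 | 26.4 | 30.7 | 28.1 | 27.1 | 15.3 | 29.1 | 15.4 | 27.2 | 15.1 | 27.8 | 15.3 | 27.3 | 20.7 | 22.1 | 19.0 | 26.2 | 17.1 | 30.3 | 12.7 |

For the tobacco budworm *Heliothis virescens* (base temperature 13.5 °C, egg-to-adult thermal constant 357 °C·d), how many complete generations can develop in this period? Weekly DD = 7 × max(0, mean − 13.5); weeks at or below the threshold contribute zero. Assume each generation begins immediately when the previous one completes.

3 generations

Weekly DD (7 × max(0, T̄ − 13.5)): 44.8, 90.3, 120.4, 102.2, 95.2, 12.6, 109.2, 13.3, 95.9, 11.2, 100.1, 12.6, 96.6, 50.4, 60.2, 38.5, 88.9, 25.2, 117.6, 0.0.
Season total = 1285.2 DD.
Complete generations = ⌊1285.2 / 357⌋ = 3.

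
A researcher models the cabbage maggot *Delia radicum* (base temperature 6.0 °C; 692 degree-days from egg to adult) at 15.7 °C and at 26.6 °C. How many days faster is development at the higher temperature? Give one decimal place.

At 15.7 °C: 692 / (15.7 − 6.0) = 692 / 9.7 = 71.340 d.
At 26.6 °C: 692 / (26.6 − 6.0) = 692 / 20.6 = 33.592 d.
Difference = |71.340 − 33.592| = 37.748 ≈ 37.7 days.

37.7 days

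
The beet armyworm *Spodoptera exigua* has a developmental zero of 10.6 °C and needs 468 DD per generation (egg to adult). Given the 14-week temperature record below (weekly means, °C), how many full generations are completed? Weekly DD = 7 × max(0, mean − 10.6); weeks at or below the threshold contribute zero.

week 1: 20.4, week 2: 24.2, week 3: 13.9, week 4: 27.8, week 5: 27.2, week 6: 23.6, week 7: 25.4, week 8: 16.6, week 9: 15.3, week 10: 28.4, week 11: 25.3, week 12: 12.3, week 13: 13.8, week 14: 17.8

2 generations

Weekly DD (7 × max(0, T̄ − 10.6)): 68.6, 95.2, 23.1, 120.4, 116.2, 91.0, 103.6, 42.0, 32.9, 124.6, 102.9, 11.9, 22.4, 50.4.
Season total = 1005.2 DD.
Complete generations = ⌊1005.2 / 468⌋ = 2.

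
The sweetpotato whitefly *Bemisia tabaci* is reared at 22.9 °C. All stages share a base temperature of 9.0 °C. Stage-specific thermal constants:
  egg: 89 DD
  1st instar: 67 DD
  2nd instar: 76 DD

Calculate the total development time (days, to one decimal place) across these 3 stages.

Daily accumulation at 22.9 °C = 22.9 − 9.0 = 13.9 DD/day.
Total K = 89 + 67 + 76 = 232 DD.
Total duration = 232 / 13.9 = 16.691 ≈ 16.7 days.

16.7 days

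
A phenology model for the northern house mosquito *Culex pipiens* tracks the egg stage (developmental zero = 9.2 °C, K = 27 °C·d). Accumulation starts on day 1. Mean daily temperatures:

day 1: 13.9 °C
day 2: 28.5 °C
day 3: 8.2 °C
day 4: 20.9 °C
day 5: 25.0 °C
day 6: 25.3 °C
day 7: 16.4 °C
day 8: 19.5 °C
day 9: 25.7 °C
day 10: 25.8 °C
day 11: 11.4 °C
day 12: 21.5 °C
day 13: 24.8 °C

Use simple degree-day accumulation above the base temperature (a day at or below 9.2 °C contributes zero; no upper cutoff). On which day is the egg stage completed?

Daily DD above 9.2 °C: 4.7, 19.3, 0.0, 11.7, 15.8, 16.1, 7.2, 10.3, 16.5, 16.6, 2.2, 12.3, 15.6.
Cumulative: 4.7, 24.0, 24.0, 35.7, 51.5, 67.6, 74.8, 85.1, 101.6, 118.2, 120.4, 132.7, 148.3.
The total first reaches 27 DD on day 4.

day 4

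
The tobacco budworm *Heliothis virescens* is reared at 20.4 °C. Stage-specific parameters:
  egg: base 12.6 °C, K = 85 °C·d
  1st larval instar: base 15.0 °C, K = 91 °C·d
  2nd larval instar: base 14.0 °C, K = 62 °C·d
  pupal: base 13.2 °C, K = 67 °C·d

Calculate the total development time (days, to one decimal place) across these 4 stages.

46.7 days

egg: 85 / (20.4 − 12.6) = 85 / 7.8 = 10.897 d.
1st larval instar: 91 / (20.4 − 15.0) = 91 / 5.4 = 16.852 d.
2nd larval instar: 62 / (20.4 − 14.0) = 62 / 6.4 = 9.688 d.
pupal: 67 / (20.4 − 13.2) = 67 / 7.2 = 9.306 d.
Sum = 46.742 ≈ 46.7 days.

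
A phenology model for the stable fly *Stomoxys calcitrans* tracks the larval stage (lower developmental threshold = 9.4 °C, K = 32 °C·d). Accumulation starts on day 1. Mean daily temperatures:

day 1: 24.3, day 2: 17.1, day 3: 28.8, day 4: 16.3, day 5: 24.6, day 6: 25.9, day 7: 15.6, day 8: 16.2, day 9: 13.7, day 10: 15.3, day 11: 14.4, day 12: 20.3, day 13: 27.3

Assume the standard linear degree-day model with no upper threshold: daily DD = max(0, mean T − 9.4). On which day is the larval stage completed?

Daily DD above 9.4 °C: 14.9, 7.7, 19.4, 6.9, 15.2, 16.5, 6.2, 6.8, 4.3, 5.9, 5.0, 10.9, 17.9.
Cumulative: 14.9, 22.6, 42.0, 48.9, 64.1, 80.6, 86.8, 93.6, 97.9, 103.8, 108.8, 119.7, 137.6.
The total first reaches 32 DD on day 3.

day 3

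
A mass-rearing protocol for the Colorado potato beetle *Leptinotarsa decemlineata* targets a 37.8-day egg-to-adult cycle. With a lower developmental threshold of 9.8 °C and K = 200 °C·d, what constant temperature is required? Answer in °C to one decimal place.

Required daily accumulation = 200 / 37.8 = 5.291 DD/day.
T = T_base + 5.291 = 9.8 + 5.291 = 15.091 ≈ 15.1 °C.

15.1 °C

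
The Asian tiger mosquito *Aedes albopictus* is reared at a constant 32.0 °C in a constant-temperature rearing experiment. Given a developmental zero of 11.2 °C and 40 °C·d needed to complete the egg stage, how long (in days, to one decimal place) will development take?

Daily accumulation = 32.0 − 11.2 = 20.8 DD/day.
Duration = 40 / 20.8 = 1.923 ≈ 1.9 days.

1.9 days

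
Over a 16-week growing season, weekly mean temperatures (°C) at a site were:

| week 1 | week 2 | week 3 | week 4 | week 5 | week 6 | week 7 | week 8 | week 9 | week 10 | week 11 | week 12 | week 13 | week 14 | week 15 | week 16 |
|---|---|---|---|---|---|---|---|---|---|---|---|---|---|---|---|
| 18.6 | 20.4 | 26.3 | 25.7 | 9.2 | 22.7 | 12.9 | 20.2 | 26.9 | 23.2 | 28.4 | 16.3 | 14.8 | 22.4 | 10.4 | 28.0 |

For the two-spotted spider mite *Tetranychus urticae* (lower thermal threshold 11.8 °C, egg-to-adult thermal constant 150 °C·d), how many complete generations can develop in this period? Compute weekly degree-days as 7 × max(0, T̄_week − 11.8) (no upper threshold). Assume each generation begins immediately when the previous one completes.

Weekly DD (7 × max(0, T̄ − 11.8)): 47.6, 60.2, 101.5, 97.3, 0.0, 76.3, 7.7, 58.8, 105.7, 79.8, 116.2, 31.5, 21.0, 74.2, 0.0, 113.4.
Season total = 991.2 DD.
Complete generations = ⌊991.2 / 150⌋ = 6.

6 generations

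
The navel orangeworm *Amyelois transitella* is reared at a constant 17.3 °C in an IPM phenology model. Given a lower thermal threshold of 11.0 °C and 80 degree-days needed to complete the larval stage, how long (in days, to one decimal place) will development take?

12.7 days

Daily accumulation = 17.3 − 11.0 = 6.3 DD/day.
Duration = 80 / 6.3 = 12.698 ≈ 12.7 days.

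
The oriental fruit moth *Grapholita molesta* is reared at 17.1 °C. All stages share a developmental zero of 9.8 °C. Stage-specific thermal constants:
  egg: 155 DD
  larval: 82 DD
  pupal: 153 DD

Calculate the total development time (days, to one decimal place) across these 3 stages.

Daily accumulation at 17.1 °C = 17.1 − 9.8 = 7.3 DD/day.
Total K = 155 + 82 + 153 = 390 DD.
Total duration = 390 / 7.3 = 53.425 ≈ 53.4 days.

53.4 days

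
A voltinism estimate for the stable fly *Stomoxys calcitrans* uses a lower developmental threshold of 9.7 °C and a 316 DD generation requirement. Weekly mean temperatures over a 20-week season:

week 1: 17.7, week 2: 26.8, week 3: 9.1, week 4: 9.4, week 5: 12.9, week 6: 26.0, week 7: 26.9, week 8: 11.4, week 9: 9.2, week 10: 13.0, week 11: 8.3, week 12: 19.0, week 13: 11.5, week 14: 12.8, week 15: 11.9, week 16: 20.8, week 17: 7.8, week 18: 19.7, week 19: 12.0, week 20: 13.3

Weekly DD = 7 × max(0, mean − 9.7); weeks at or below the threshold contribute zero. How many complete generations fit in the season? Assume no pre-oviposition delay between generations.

2 generations

Weekly DD (7 × max(0, T̄ − 9.7)): 56.0, 119.7, 0.0, 0.0, 22.4, 114.1, 120.4, 11.9, 0.0, 23.1, 0.0, 65.1, 12.6, 21.7, 15.4, 77.7, 0.0, 70.0, 16.1, 25.2.
Season total = 771.4 DD.
Complete generations = ⌊771.4 / 316⌋ = 2.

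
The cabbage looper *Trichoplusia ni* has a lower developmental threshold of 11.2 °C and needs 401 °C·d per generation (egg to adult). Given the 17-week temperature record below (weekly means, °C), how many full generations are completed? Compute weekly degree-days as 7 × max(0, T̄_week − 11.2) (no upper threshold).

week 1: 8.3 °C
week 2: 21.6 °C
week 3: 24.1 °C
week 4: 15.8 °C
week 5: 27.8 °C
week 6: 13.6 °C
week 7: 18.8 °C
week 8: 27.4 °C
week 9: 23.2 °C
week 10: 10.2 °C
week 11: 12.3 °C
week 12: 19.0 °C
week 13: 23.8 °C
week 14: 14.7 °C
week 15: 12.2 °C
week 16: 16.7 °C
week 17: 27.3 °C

2 generations

Weekly DD (7 × max(0, T̄ − 11.2)): 0.0, 72.8, 90.3, 32.2, 116.2, 16.8, 53.2, 113.4, 84.0, 0.0, 7.7, 54.6, 88.2, 24.5, 7.0, 38.5, 112.7.
Season total = 912.1 DD.
Complete generations = ⌊912.1 / 401⌋ = 2.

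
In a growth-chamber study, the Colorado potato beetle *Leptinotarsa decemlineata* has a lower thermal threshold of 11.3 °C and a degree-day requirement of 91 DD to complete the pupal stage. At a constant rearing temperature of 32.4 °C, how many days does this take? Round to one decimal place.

4.3 days

Daily accumulation = 32.4 − 11.3 = 21.1 DD/day.
Duration = 91 / 21.1 = 4.313 ≈ 4.3 days.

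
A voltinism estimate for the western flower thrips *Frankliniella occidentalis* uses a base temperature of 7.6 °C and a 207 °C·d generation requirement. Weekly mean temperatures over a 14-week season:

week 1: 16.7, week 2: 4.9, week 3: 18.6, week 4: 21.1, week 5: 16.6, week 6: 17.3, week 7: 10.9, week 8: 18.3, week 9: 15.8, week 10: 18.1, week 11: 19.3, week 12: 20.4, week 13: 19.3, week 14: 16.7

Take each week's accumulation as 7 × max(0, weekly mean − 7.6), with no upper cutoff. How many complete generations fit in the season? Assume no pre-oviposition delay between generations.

4 generations

Weekly DD (7 × max(0, T̄ − 7.6)): 63.7, 0.0, 77.0, 94.5, 63.0, 67.9, 23.1, 74.9, 57.4, 73.5, 81.9, 89.6, 81.9, 63.7.
Season total = 912.1 DD.
Complete generations = ⌊912.1 / 207⌋ = 4.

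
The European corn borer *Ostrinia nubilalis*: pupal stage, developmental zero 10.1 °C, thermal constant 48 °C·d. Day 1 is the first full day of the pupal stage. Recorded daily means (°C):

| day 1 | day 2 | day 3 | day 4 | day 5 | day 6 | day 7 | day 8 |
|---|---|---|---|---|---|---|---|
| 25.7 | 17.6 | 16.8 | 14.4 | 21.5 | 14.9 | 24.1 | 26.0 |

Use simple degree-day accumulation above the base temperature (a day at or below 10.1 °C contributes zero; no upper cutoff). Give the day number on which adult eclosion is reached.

Daily DD above 10.1 °C: 15.6, 7.5, 6.7, 4.3, 11.4, 4.8, 14.0, 15.9.
Cumulative: 15.6, 23.1, 29.8, 34.1, 45.5, 50.3, 64.3, 80.2.
The total first reaches 48 DD on day 6.

day 6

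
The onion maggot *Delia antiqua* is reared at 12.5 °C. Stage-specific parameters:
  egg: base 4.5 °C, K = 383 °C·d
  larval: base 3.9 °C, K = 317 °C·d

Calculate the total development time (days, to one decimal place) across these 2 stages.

egg: 383 / (12.5 − 4.5) = 383 / 8.0 = 47.875 d.
larval: 317 / (12.5 − 3.9) = 317 / 8.6 = 36.860 d.
Sum = 84.735 ≈ 84.7 days.

84.7 days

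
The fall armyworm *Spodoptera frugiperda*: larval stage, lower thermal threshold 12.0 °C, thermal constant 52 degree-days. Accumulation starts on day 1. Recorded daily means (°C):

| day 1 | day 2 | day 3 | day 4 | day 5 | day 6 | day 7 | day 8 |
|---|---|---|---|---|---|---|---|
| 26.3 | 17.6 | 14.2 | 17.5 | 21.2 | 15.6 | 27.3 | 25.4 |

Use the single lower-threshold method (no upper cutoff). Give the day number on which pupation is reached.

Daily DD above 12.0 °C: 14.3, 5.6, 2.2, 5.5, 9.2, 3.6, 15.3, 13.4.
Cumulative: 14.3, 19.9, 22.1, 27.6, 36.8, 40.4, 55.7, 69.1.
The total first reaches 52 DD on day 7.

day 7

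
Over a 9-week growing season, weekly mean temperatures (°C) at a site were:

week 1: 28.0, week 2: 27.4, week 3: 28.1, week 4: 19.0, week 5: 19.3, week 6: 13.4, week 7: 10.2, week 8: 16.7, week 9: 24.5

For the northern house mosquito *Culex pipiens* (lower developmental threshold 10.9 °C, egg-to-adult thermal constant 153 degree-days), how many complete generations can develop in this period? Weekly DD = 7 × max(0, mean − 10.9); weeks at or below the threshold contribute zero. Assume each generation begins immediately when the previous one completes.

4 generations

Weekly DD (7 × max(0, T̄ − 10.9)): 119.7, 115.5, 120.4, 56.7, 58.8, 17.5, 0.0, 40.6, 95.2.
Season total = 624.4 DD.
Complete generations = ⌊624.4 / 153⌋ = 4.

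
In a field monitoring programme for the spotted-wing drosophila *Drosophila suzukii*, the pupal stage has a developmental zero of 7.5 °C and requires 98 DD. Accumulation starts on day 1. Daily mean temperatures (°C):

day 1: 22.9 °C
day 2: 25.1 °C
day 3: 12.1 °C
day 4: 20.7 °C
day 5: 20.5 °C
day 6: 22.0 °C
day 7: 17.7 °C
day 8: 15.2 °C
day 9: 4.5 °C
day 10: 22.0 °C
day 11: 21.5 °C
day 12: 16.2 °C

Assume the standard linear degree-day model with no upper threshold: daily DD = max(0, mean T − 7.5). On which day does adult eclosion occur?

day 10

Daily DD above 7.5 °C: 15.4, 17.6, 4.6, 13.2, 13.0, 14.5, 10.2, 7.7, 0.0, 14.5, 14.0, 8.7.
Cumulative: 15.4, 33.0, 37.6, 50.8, 63.8, 78.3, 88.5, 96.2, 96.2, 110.7, 124.7, 133.4.
The total first reaches 98 DD on day 10.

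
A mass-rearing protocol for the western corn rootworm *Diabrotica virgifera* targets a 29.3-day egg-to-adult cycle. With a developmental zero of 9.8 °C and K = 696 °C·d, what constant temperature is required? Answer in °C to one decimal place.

Required daily accumulation = 696 / 29.3 = 23.754 DD/day.
T = T_base + 23.754 = 9.8 + 23.754 = 33.554 ≈ 33.6 °C.

33.6 °C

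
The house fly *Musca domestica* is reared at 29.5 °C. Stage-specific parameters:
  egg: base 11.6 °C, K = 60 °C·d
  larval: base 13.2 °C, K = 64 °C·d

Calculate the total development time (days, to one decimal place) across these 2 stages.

egg: 60 / (29.5 − 11.6) = 60 / 17.9 = 3.352 d.
larval: 64 / (29.5 − 13.2) = 64 / 16.3 = 3.926 d.
Sum = 7.278 ≈ 7.3 days.

7.3 days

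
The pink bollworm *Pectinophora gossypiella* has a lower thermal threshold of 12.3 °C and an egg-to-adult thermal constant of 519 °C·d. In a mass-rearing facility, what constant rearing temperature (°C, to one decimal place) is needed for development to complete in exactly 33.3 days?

Required daily accumulation = 519 / 33.3 = 15.586 DD/day.
T = T_base + 15.586 = 12.3 + 15.586 = 27.886 ≈ 27.9 °C.

27.9 °C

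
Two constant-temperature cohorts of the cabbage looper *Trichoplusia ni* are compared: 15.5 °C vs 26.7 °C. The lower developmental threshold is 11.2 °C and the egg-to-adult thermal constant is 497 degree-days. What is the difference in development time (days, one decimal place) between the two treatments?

83.5 days

At 15.5 °C: 497 / (15.5 − 11.2) = 497 / 4.3 = 115.581 d.
At 26.7 °C: 497 / (26.7 − 11.2) = 497 / 15.5 = 32.065 d.
Difference = |115.581 − 32.065| = 83.517 ≈ 83.5 days.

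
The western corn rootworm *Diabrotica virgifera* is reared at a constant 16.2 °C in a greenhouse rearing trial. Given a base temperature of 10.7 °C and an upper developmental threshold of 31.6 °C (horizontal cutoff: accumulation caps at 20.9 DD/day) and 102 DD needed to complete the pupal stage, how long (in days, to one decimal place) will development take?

Daily accumulation = 16.2 − 10.7 = 5.5 DD/day.
Duration = 102 / 5.5 = 18.545 ≈ 18.5 days.

18.5 days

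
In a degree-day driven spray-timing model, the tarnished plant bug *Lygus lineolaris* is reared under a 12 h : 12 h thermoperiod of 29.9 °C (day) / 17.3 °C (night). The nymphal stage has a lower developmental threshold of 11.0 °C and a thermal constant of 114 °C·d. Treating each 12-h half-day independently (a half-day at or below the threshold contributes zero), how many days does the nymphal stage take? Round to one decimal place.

Day half: max(0, 29.9 − 11.0) × 0.5 = 18.9 × 0.5 = 9.45 DD.
Night half: max(0, 17.3 − 11.0) × 0.5 = 6.3 × 0.5 = 3.15 DD.
Per 24 h: 12.60 DD/day.
Duration = 114 / 12.60 = 9.048 ≈ 9.0 days.

9.0 days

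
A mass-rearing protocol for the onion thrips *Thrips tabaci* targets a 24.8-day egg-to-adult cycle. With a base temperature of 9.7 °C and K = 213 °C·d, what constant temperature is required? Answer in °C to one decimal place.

18.3 °C

Required daily accumulation = 213 / 24.8 = 8.589 DD/day.
T = T_base + 8.589 = 9.7 + 8.589 = 18.289 ≈ 18.3 °C.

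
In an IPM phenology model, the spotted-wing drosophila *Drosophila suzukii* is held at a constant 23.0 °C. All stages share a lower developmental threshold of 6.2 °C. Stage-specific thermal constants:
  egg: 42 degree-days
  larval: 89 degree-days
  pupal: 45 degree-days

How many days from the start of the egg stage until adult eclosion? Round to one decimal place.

10.5 days

Daily accumulation at 23.0 °C = 23.0 − 6.2 = 16.8 DD/day.
Total K = 42 + 89 + 45 = 176 DD.
Total duration = 176 / 16.8 = 10.476 ≈ 10.5 days.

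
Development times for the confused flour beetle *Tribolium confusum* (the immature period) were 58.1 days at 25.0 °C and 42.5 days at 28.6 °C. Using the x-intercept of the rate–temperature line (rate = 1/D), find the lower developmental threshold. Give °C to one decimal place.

15.2 °C

Linear rate model ⇒ the product D·(T − T_b) is constant across temperatures.
58.1·(25.0 − T_b) = 42.5·(28.6 − T_b)
T_b = (58.1·25.0 − 42.5·28.6) / (58.1 − 42.5) = 237.00 / 15.6 = 15.192 °C ≈ 15.2 °C.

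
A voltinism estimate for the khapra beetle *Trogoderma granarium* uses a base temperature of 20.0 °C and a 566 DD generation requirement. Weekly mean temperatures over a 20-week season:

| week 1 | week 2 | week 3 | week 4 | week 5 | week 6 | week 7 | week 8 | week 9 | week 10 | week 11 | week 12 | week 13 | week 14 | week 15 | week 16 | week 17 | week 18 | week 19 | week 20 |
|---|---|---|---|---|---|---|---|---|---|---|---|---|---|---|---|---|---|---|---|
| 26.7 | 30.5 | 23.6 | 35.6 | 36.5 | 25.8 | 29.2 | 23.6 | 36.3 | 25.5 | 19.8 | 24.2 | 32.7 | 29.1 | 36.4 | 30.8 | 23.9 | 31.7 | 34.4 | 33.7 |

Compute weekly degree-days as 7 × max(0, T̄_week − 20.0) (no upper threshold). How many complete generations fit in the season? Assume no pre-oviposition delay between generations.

Weekly DD (7 × max(0, T̄ − 20.0)): 46.9, 73.5, 25.2, 109.2, 115.5, 40.6, 64.4, 25.2, 114.1, 38.5, 0.0, 29.4, 88.9, 63.7, 114.8, 75.6, 27.3, 81.9, 100.8, 95.9.
Season total = 1331.4 DD.
Complete generations = ⌊1331.4 / 566⌋ = 2.

2 generations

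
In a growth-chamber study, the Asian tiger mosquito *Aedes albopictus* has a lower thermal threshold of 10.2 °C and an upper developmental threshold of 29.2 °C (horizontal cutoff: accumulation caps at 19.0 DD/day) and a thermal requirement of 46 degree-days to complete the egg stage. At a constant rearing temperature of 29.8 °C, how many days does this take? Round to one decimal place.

Temperature 29.8 °C exceeds the upper threshold, so daily accumulation caps at 29.2 − 10.2 = 19.0 DD/day.
Duration = 46 / 19.0 = 2.421 ≈ 2.4 days.

2.4 days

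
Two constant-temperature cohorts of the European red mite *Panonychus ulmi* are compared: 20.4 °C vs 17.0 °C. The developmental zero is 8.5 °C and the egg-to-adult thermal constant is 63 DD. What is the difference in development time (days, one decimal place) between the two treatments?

2.1 days

At 20.4 °C: 63 / (20.4 − 8.5) = 63 / 11.9 = 5.294 d.
At 17.0 °C: 63 / (17.0 − 8.5) = 63 / 8.5 = 7.412 d.
Difference = |5.294 − 7.412| = 2.118 ≈ 2.1 days.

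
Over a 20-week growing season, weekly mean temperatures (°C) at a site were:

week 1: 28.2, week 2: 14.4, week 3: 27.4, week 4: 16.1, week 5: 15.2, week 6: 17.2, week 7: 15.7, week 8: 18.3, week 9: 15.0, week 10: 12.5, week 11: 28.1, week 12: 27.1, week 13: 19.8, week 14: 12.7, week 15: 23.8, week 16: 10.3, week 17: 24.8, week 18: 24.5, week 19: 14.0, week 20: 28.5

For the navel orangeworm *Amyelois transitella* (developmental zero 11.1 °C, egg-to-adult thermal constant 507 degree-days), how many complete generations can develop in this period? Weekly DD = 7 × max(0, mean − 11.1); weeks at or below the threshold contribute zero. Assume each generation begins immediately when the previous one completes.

2 generations

Weekly DD (7 × max(0, T̄ − 11.1)): 119.7, 23.1, 114.1, 35.0, 28.7, 42.7, 32.2, 50.4, 27.3, 9.8, 119.0, 112.0, 60.9, 11.2, 88.9, 0.0, 95.9, 93.8, 20.3, 121.8.
Season total = 1206.8 DD.
Complete generations = ⌊1206.8 / 507⌋ = 2.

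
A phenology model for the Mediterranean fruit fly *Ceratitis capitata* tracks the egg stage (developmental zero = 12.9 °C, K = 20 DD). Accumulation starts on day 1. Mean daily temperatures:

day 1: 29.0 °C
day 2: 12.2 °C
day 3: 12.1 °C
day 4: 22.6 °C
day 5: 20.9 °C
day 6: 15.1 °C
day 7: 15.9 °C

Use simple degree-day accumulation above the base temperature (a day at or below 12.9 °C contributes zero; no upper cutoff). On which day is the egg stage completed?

Daily DD above 12.9 °C: 16.1, 0.0, 0.0, 9.7, 8.0, 2.2, 3.0.
Cumulative: 16.1, 16.1, 16.1, 25.8, 33.8, 36.0, 39.0.
The total first reaches 20 DD on day 4.

day 4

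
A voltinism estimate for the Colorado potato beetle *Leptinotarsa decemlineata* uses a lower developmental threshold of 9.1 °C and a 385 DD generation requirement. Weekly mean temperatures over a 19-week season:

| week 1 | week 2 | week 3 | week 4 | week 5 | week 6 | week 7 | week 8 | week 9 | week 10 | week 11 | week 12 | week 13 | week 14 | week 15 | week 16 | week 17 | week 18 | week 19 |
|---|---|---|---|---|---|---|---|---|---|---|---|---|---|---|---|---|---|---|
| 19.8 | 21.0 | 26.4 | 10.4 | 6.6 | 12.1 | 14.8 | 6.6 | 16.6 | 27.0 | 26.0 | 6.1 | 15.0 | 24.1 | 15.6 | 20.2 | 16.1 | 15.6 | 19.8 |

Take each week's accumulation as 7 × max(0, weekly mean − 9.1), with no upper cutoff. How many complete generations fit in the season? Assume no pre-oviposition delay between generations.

2 generations

Weekly DD (7 × max(0, T̄ − 9.1)): 74.9, 83.3, 121.1, 9.1, 0.0, 21.0, 39.9, 0.0, 52.5, 125.3, 118.3, 0.0, 41.3, 105.0, 45.5, 77.7, 49.0, 45.5, 74.9.
Season total = 1084.3 DD.
Complete generations = ⌊1084.3 / 385⌋ = 2.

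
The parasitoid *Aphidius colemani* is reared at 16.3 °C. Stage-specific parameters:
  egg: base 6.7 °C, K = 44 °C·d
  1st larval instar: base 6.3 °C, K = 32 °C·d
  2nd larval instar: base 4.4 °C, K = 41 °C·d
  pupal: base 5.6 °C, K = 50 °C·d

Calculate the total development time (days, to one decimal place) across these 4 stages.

egg: 44 / (16.3 − 6.7) = 44 / 9.6 = 4.583 d.
1st larval instar: 32 / (16.3 − 6.3) = 32 / 10.0 = 3.200 d.
2nd larval instar: 41 / (16.3 − 4.4) = 41 / 11.9 = 3.445 d.
pupal: 50 / (16.3 − 5.6) = 50 / 10.7 = 4.673 d.
Sum = 15.902 ≈ 15.9 days.

15.9 days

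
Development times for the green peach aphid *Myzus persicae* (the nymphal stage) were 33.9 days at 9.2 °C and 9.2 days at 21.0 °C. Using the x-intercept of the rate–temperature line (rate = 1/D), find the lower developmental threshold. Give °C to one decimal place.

Under the model K = D·(T − T_b), so D₁·(T₁ − T_b) = D₂·(T₂ − T_b).
33.9·(9.2 − T_b) = 9.2·(21.0 − T_b)
T_b = (33.9·9.2 − 9.2·21.0) / (33.9 − 9.2) = 118.68 / 24.7 = 4.805 °C ≈ 4.8 °C.

4.8 °C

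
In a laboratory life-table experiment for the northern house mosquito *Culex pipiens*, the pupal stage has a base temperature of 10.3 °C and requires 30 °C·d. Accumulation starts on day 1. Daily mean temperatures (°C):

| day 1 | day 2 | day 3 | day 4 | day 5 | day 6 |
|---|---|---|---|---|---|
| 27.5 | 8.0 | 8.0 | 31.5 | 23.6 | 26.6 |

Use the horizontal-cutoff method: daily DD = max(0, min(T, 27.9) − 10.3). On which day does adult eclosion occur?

Daily DD above 10.3 °C (capped at 17.6): 17.2, 0.0, 0.0, 17.6, 13.3, 16.3.
Cumulative: 17.2, 17.2, 17.2, 34.8, 48.1, 64.4.
The total first reaches 30 DD on day 4.

day 4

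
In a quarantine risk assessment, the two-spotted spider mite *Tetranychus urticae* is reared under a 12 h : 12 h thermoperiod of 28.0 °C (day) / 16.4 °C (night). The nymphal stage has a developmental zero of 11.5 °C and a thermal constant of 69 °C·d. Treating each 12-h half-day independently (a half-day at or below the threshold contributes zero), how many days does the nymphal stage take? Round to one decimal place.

6.4 days

Day half: max(0, 28.0 − 11.5) × 0.5 = 16.5 × 0.5 = 8.25 DD.
Night half: max(0, 16.4 − 11.5) × 0.5 = 4.9 × 0.5 = 2.45 DD.
Per 24 h: 10.70 DD/day.
Duration = 69 / 10.70 = 6.449 ≈ 6.4 days.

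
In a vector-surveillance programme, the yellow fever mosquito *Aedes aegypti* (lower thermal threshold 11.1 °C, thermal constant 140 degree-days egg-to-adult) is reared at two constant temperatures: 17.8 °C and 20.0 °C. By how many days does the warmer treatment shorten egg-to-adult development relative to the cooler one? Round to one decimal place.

At 17.8 °C: 140 / (17.8 − 11.1) = 140 / 6.7 = 20.896 d.
At 20.0 °C: 140 / (20.0 − 11.1) = 140 / 8.9 = 15.730 d.
Difference = |20.896 − 15.730| = 5.165 ≈ 5.2 days.

5.2 days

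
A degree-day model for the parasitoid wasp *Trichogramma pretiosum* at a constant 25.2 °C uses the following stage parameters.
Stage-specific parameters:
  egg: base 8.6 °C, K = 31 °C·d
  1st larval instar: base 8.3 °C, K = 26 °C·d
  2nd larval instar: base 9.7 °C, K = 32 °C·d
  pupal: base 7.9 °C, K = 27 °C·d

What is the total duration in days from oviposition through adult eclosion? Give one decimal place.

egg: 31 / (25.2 − 8.6) = 31 / 16.6 = 1.867 d.
1st larval instar: 26 / (25.2 − 8.3) = 26 / 16.9 = 1.538 d.
2nd larval instar: 32 / (25.2 − 9.7) = 32 / 15.5 = 2.065 d.
pupal: 27 / (25.2 − 7.9) = 27 / 17.3 = 1.561 d.
Sum = 7.031 ≈ 7.0 days.

7.0 days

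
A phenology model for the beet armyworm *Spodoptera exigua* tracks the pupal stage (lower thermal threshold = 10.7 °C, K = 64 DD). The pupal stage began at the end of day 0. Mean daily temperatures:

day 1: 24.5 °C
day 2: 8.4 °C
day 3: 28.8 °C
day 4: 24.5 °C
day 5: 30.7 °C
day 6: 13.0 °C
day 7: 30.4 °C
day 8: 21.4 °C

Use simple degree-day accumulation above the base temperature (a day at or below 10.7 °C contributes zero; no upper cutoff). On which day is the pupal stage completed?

day 5

Daily DD above 10.7 °C: 13.8, 0.0, 18.1, 13.8, 20.0, 2.3, 19.7, 10.7.
Cumulative: 13.8, 13.8, 31.9, 45.7, 65.7, 68.0, 87.7, 98.4.
The total first reaches 64 DD on day 5.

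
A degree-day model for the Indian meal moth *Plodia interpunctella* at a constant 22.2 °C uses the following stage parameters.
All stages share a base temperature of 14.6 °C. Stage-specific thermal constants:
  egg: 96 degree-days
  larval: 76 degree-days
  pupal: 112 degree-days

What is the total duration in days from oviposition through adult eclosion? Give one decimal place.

37.4 days

Daily accumulation at 22.2 °C = 22.2 − 14.6 = 7.6 DD/day.
Total K = 96 + 76 + 112 = 284 DD.
Total duration = 284 / 7.6 = 37.368 ≈ 37.4 days.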